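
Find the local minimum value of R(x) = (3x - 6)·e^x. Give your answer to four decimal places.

Differentiating with the product rule gives R'(x) = (3x - 3)·e^x. Since e^x > 0, the only critical point is x = 1.
R''(1) has the same sign as 3 > 0, so this is a local minimum.
R(1) = (-3)·e^(1) ≈ -8.1548.

-8.1548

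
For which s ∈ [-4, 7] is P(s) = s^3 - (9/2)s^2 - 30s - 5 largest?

-2

Differentiating, P'(s) = 3s^2 - 9s - 30; which vanishes at s = -2 and s = 5.
Evaluating at the critical points and endpoints: P(-4) = -21; P(-2) = 29; P(5) = -285/2; P(7) = -185/2.
So the maximum is P(-2) = 29.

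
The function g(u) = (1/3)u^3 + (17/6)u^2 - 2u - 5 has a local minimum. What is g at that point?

-865/162

g'(u) = u^2 + (17/3)u - 2. Setting g'(u) = 0 gives u ∈ {-6, 1/3}.
Second-derivative test with g''(u) = 2u + 17/3: g''(-6) = -19/3 < 0 ⇒ local maximum; g''(1/3) = 19/3 > 0 ⇒ local minimum.
Thus g has its local minimum at u = 1/3, with value -865/162.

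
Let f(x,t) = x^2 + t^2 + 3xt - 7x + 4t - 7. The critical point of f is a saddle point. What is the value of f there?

114/5

∂f/∂x = 2x + 3t - 7 = 0 and ∂f/∂t = 3x + 2t + 4 = 0, so (x, t) = (-26/5, 29/5).
The Hessian has f_{xx} = 2, f_{tt} = 2, f_{xt} = 3, giving D = -5 < 0, so the point is a saddle point.
f(-26/5, 29/5) = 114/5.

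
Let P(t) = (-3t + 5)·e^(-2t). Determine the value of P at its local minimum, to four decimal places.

-0.0197

P'(t) = (-3)·e^(-2t) + (-3t + 5)·(-2)·e^(-2t) = (6t - 13)·e^(-2t). Since e^(-2t) > 0, the only critical point is t = 13/6.
P''(13/6) has the same sign as 6 > 0, so this is a local minimum.
P(13/6) = (-3/2)·e^(-13/3) ≈ -0.0197.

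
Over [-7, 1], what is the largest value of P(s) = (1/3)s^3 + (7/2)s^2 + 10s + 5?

113/6

The derivative is s^2 + 7s + 10, which vanishes at s = -5 and s = -2.
Candidates: P(-7) = -47/6; P(-5) = 5/6; P(-2) = -11/3; P(1) = 113/6.
So the maximum is P(1) = 113/6.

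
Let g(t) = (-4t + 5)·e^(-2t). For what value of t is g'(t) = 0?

Differentiating with the product rule gives g'(t) = (8t - 14)·e^(-2t). Since e^(-2t) > 0, the only critical point is t = 7/4.
g''(7/4) has the same sign as 8 > 0, so this is a local minimum.
g(7/4) = (-2)·e^(-7/2) ≈ -0.0604.

7/4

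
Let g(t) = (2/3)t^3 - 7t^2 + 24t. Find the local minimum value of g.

Critical points: g'(t) = 2t^2 - 14t + 24 vanishes at t = 3, 4.
g''(t) = 4t - 14. g''(3) = -2 < 0 ⇒ local maximum; g''(4) = 2 > 0 ⇒ local minimum.
The local minimum is g(4) = 80/3.

80/3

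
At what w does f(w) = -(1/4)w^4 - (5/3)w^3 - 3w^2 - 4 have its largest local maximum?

0

f'(w) = -w^3 - 5w^2 - 6w = 0 at w = -3, -2, 0.
Second-derivative test with f''(w) = -3w^2 - 10w - 6: f''(-3) = -3 < 0 ⇒ local maximum; f''(-2) = 2 > 0 ⇒ local minimum; f''(0) = -6 < 0 ⇒ local maximum.
So the largest local maximum value is f(0) = -4.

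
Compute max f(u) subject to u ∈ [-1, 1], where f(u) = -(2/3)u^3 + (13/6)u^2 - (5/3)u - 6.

-3/2

Differentiating, f'(u) = -2u^2 + (13/3)u - 5/3; whose only zero in [-1, 1] is u = 1/2.
Compare values at every candidate in [-1, 1]: f(-1) = -3/2, f(1/2) = -51/8, f(1) = -37/6.
Hence the absolute maximum is -3/2 at u = -1.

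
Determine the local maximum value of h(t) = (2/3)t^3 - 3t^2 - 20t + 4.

80/3

h'(t) = 2t^2 - 6t - 20. Setting h'(t) = 0 gives t ∈ {-2, 5}.
Second-derivative test with h''(t) = 4t - 6: h''(-2) = -14 < 0 ⇒ local maximum; h''(5) = 14 > 0 ⇒ local minimum.
The local maximum is h(-2) = 80/3.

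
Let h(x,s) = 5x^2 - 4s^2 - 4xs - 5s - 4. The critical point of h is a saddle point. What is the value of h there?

∂h/∂x = 10x - 4s = 0 and ∂h/∂s = -4x - 8s - 5 = 0, so (x, s) = (-5/24, -25/48).
The Hessian has h_{xx} = 10, h_{ss} = -8, h_{xs} = -4, giving D = -96 < 0, so the point is a saddle point.
h(-5/24, -25/48) = -259/96.

-259/96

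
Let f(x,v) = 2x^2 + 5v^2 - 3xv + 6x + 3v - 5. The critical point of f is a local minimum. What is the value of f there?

∂f/∂x = 4x - 3v + 6 = 0 and ∂f/∂v = -3x + 10v + 3 = 0, so (x, v) = (-69/31, -30/31).
The Hessian has f_{xx} = 4, f_{vv} = 10, f_{xv} = -3, giving D = 31 > 0 with f_{xx} > 0, so the point is a local minimum.
f(-69/31, -30/31) = -407/31.

-407/31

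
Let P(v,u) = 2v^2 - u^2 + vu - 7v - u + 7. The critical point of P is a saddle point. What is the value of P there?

∂P/∂v = 4v + u - 7 = 0 and ∂P/∂u = v - 2u - 1 = 0, so (v, u) = (5/3, 1/3).
The Hessian has P_{vv} = 4, P_{uu} = -2, P_{vu} = 1, giving D = -9 < 0, so the point is a saddle point.
P(5/3, 1/3) = 1.

1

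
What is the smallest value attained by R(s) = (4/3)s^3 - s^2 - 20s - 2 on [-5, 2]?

Differentiating, R'(s) = 4s^2 - 2s - 20; whose only zero in [-5, 2] is s = -2.
Compare values at every candidate in [-5, 2]: R(-5) = -281/3; R(-2) = 70/3; R(2) = -106/3.
So the minimum is R(-5) = -281/3.

-281/3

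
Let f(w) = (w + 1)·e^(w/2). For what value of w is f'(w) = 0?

-3

f'(w) = 1·e^(w/2) + (w + 1)·(1/2)·e^(w/2) = ((1/2)w + 3/2)·e^(w/2). Since e^(w/2) > 0, the only critical point is w = -3.
f''(-3) has the same sign as 1/2 > 0, so this is a local minimum.
f(-3) = (-2)·e^(-3/2) ≈ -0.4463.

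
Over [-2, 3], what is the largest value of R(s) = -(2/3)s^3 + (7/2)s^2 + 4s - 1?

The derivative is -2s^2 + 7s + 4, whose only zero in [-2, 3] is s = -1/2.
Candidates: R(-2) = 31/3, R(-1/2) = -49/24, R(3) = 49/2.
Hence the absolute maximum is 49/2 at s = 3.

49/2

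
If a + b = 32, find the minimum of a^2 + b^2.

512

With a + b = 32, a^2 + b^2 = a^2 + (32 − a)^2.
The derivative 2a − 2(32 − a) = 4a − 64 vanishes at a = 16; second derivative 4 > 0, a minimum.
The minimum is 2·(16)^2 = 512.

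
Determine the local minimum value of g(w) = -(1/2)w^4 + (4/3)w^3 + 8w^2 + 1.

1

g'(w) = -2w^3 + 4w^2 + 16w = 0 at w = -2, 0, 4.
Second-derivative test with g''(w) = -6w^2 + 8w + 16: g''(-2) = -24 < 0 ⇒ local maximum; g''(0) = 16 > 0 ⇒ local minimum; g''(4) = -48 < 0 ⇒ local maximum.
Thus g has its local minimum at w = 0, with value 1.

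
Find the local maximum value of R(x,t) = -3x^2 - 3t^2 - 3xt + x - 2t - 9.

∂R/∂x = -6x - 3t + 1 = 0 and ∂R/∂t = -3x - 6t - 2 = 0, so (x, t) = (4/9, -5/9).
The Hessian has R_{xx} = -6, R_{tt} = -6, R_{xt} = -3, giving D = 27 > 0 with R_{xx} < 0, so the point is a local maximum.
R(4/9, -5/9) = -74/9.

-74/9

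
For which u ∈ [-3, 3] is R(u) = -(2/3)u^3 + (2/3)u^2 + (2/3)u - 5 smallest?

R'(u) = -2u^2 + (4/3)u + 2/3, which vanishes at u = -1/3 and u = 1.
Candidates: R(-3) = 17; R(-1/3) = -415/81; R(1) = -13/3; R(3) = -15.
The minimum over the interval is -15, attained at u = 3.

3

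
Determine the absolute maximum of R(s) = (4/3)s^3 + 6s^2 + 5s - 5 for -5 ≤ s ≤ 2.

119/3

R'(s) = 4s^2 + 12s + 5, which vanishes at s = -5/2 and s = -1/2.
Evaluating at the critical points and endpoints: R(-5) = -140/3,  R(-5/2) = -5/6,  R(-1/2) = -37/6,  R(2) = 119/3.
The maximum over the interval is 119/3, attained at s = 2.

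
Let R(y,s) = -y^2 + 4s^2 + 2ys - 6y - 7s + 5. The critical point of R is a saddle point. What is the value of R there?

111/20

∂R/∂y = -2y + 2s - 6 = 0 and ∂R/∂s = 2y + 8s - 7 = 0, so (y, s) = (-17/10, 13/10).
The Hessian has R_{yy} = -2, R_{ss} = 8, R_{ys} = 2, giving D = -20 < 0, so the point is a saddle point.
R(-17/10, 13/10) = 111/20.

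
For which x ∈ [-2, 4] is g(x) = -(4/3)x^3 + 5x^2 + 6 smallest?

4

Differentiating, g'(x) = -4x^2 + 10x; which vanishes at x = 0 and x = 5/2.
Evaluating at the critical points and endpoints: g(-2) = 110/3, g(0) = 6, g(5/2) = 197/12, g(4) = 2/3.
Hence the absolute minimum is 2/3 at x = 4.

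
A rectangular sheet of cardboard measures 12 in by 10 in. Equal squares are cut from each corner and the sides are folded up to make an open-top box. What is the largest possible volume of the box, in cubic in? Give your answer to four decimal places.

96.7706

With cut size x, the volume is V(x) = x(12 − 2x)(10 − 2x) for 0 < x < 5.
V'(x) = 12x^2 − 88x + 120. Setting V'(x) = 0 gives x ≈ 1.8107 (the root in (0, 5)).
V''(x) = 24x − 88 is negative there, so this is the maximum; V ≈ 96.7706.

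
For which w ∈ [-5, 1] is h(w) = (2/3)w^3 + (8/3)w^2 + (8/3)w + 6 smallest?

-5

Differentiating, h'(w) = 2w^2 + (16/3)w + 8/3; which vanishes at w = -2 and w = -2/3.
Compare values at every candidate in [-5, 1]: h(-5) = -24; h(-2) = 6; h(-2/3) = 422/81; h(1) = 12.
Hence the absolute minimum is -24 at w = -5.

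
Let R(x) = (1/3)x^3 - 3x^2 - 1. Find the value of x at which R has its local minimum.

Critical points: R'(x) = x^2 - 6x vanishes at x = 0, 6.
R''(x) = 2x - 6. R''(0) = -6 < 0 ⇒ local maximum; R''(6) = 6 > 0 ⇒ local minimum.
Thus R has its local minimum at x = 6, with value -37.

6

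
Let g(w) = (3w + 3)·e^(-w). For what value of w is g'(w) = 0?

g'(w) = 3·e^(-w) + (3w + 3)·(-1)·e^(-w) = (-3w)·e^(-w). Since e^(-w) > 0, the only critical point is w = 0.
g''(0) has the same sign as -3 < 0, so this is a local maximum.
g(0) = (3)·e^(0) ≈ 3.0000.

0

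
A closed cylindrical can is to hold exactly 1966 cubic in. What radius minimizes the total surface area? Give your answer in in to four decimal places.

With radius r and height h, πr²h = 1966 so h = 1966/(πr²), and S(r) = 2πr² + 2πrh = 2πr² + 2·1966/r.
S'(r) = 4πr − 2·1966/r² = 0 ⇒ r³ = 1966/(2π), so r ≈ 6.7889 and h = 2r ≈ 13.5779.
S''(r) = 4π + 4·1966/r³ > 0, so this is the minimum; S ≈ 868.7675.

6.7889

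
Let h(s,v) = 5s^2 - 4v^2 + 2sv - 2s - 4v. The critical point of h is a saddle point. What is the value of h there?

∂h/∂s = 10s + 2v - 2 = 0 and ∂h/∂v = 2s - 8v - 4 = 0, so (s, v) = (2/7, -3/7).
The Hessian has h_{ss} = 10, h_{vv} = -8, h_{sv} = 2, giving D = -84 < 0, so the point is a saddle point.
h(2/7, -3/7) = 4/7.

4/7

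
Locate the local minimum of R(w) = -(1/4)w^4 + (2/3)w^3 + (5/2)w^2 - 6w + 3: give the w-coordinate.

1

Critical points: R'(w) = -w^3 + 2w^2 + 5w - 6 vanishes at w = -2, 1, 3.
R''(w) = -3w^2 + 4w + 5. R''(-2) = -15 < 0 ⇒ local maximum; R''(1) = 6 > 0 ⇒ local minimum; R''(3) = -10 < 0 ⇒ local maximum.
Thus R has its local minimum at w = 1, with value -1/12.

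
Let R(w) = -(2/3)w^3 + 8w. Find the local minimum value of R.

R'(w) = -2w^2 + 8. Setting R'(w) = 0 gives w ∈ {-2, 2}.
R''(w) = -4w. R''(-2) = 8 > 0 ⇒ local minimum; R''(2) = -8 < 0 ⇒ local maximum.
Thus R has its local minimum at w = -2, with value -32/3.

-32/3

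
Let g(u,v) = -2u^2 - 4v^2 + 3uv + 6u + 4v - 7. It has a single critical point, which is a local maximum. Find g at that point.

87/23

∂g/∂u = -4u + 3v + 6 = 0 and ∂g/∂v = 3u - 8v + 4 = 0, so (u, v) = (60/23, 34/23).
The Hessian has g_{uu} = -4, g_{vv} = -8, g_{uv} = 3, giving D = 23 > 0 with g_{uu} < 0, so the point is a local maximum.
g(60/23, 34/23) = 87/23.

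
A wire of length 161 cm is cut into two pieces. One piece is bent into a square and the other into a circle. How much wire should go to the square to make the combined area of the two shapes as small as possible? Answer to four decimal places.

90.1760

Let x be the length used for the square. Square side x/4; circle radius (161−x)/(2π).
A(x) = (x/4)² + π·((161−x)/(2π))² = x²/16 + (161−x)²/(4π) for 0 ≤ x ≤ 161. A'(x) = x/8 − (161−x)/(2π) = 0 gives x = 4·161/(π+4) ≈ 90.1760.
A'' = 1/8 + 1/(2π) > 0, so this gives the minimum combined area; x ≈ 90.1760 cm to the square.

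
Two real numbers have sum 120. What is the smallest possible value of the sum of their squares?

7200

With a + b = 120, a^2 + b^2 = a^2 + (120 − a)^2.
The derivative 2a − 2(120 − a) = 4a − 240 vanishes at a = 60; second derivative 4 > 0, a minimum.
The minimum is 2·(60)^2 = 7200.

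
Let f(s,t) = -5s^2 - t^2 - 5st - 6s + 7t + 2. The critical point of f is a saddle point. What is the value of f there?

∂f/∂s = -10s - 5t - 6 = 0 and ∂f/∂t = -5s - 2t + 7 = 0, so (s, t) = (47/5, -20).
The Hessian has f_{ss} = -10, f_{tt} = -2, f_{st} = -5, giving D = -5 < 0, so the point is a saddle point.
f(47/5, -20) = -481/5.

-481/5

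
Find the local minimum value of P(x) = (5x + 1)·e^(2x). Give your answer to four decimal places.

P'(x) = 5·e^(2x) + (5x + 1)·2·e^(2x) = (10x + 7)·e^(2x). Since e^(2x) > 0, the only critical point is x = -7/10.
P''(-7/10) has the same sign as 10 > 0, so this is a local minimum.
P(-7/10) = (-5/2)·e^(-7/5) ≈ -0.6165.

-0.6165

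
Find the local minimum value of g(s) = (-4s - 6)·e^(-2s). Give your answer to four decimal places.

-14.7781

g'(s) = (-4)·e^(-2s) + (-4s - 6)·(-2)·e^(-2s) = (8s + 8)·e^(-2s). Since e^(-2s) > 0, the only critical point is s = -1.
g''(-1) has the same sign as 8 > 0, so this is a local minimum.
g(-1) = (-2)·e^(2) ≈ -14.7781.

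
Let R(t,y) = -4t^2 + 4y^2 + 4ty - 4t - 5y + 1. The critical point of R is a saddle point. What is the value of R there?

∂R/∂t = -8t + 4y - 4 = 0 and ∂R/∂y = 4t + 8y - 5 = 0, so (t, y) = (-3/20, 7/10).
The Hessian has R_{tt} = -8, R_{yy} = 8, R_{ty} = 4, giving D = -80 < 0, so the point is a saddle point.
R(-3/20, 7/10) = -9/20.

-9/20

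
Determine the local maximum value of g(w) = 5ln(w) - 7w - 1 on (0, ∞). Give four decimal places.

g'(w) = 5/w − 7 = 0 gives w = 5/7.
g''(w) = -5/w², which is negative for w > 0, so this is a local maximum.
g(5/7) = 5·ln(5/7) - 5 - 1 ≈ -7.6824.

-7.6824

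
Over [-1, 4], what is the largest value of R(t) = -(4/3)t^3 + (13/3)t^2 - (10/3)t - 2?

7

R'(t) = -4t^2 + (26/3)t - 10/3, which vanishes at t = 1/2 and t = 5/3.
Compare values at every candidate in [-1, 4]: R(-1) = 7; R(1/2) = -11/4; R(5/3) = -137/81; R(4) = -94/3.
So the maximum is R(-1) = 7.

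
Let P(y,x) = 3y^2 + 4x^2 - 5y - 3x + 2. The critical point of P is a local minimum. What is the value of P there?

∂P/∂y = 6y - 5 = 0 and ∂P/∂x = 8x - 3 = 0, so (y, x) = (5/6, 3/8).
The Hessian has P_{yy} = 6, P_{xx} = 8, P_{yx} = 0, giving D = 48 > 0 with P_{yy} > 0, so the point is a local minimum.
P(5/6, 3/8) = -31/48.

-31/48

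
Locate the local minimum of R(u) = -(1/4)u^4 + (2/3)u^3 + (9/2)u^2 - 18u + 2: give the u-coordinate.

2

Critical points: R'(u) = -u^3 + 2u^2 + 9u - 18 vanishes at u = -3, 2, 3.
R''(u) = -3u^2 + 4u + 9. R''(-3) = -30 < 0 ⇒ local maximum; R''(2) = 5 > 0 ⇒ local minimum; R''(3) = -6 < 0 ⇒ local maximum.
Thus R has its local minimum at u = 2, with value -44/3.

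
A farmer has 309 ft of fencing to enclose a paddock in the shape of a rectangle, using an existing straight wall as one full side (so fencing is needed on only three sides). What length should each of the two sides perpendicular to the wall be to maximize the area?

Let the sides perpendicular to the wall have length x and the parallel side y, so 2x + y = 309 and the area is A = xy = x(309 − 2x).
A'(x) = 309 − 4x = 0 gives x = 309/4, and A''(x) = −4 < 0 confirms a maximum.
Then y = 309 − 2·309/4 = 309/2 and A = 95481/8.

309/4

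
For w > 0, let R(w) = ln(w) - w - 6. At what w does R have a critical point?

R'(w) = 1/w − 1 = 0 gives w = 1.
R''(w) = -1/w², which is negative for w > 0, so this is a local maximum.
R(1) = 1·ln(1) - 1 - 6 ≈ -7.0000.

1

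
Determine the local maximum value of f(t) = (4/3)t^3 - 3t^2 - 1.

-1

f'(t) = 4t^2 - 6t. Setting f'(t) = 0 gives t ∈ {0, 3/2}.
Since f''(t) = 8t - 6, we get f''(0) = -6 < 0 ⇒ local maximum; f''(3/2) = 6 > 0 ⇒ local minimum.
So the local maximum value is f(0) = -1.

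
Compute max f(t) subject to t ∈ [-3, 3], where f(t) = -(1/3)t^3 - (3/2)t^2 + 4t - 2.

f'(t) = -t^2 - 3t + 4, whose only zero in [-3, 3] is t = 1.
Candidates: f(-3) = -37/2; f(1) = 1/6; f(3) = -25/2.
The maximum over the interval is 1/6, attained at t = 1.

1/6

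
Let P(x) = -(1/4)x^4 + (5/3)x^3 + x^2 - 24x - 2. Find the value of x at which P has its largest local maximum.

P'(x) = -x^3 + 5x^2 + 2x - 24. Setting P'(x) = 0 gives x ∈ {-2, 3, 4}.
Second-derivative test with P''(x) = -3x^2 + 10x + 2: P''(-2) = -30 < 0 ⇒ local maximum; P''(3) = 5 > 0 ⇒ local minimum; P''(4) = -6 < 0 ⇒ local maximum.
The largest local maximum is P(-2) = 98/3.

-2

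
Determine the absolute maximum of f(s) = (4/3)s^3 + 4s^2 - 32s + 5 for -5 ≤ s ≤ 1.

335/3

Differentiating, f'(s) = 4s^2 + 8s - 32; whose only zero in [-5, 1] is s = -4.
Compare values at every candidate in [-5, 1]: f(-5) = 295/3,  f(-4) = 335/3,  f(1) = -65/3.
Hence the absolute maximum is 335/3 at s = -4.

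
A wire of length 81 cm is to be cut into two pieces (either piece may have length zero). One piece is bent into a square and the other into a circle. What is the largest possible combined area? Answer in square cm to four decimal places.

Let x be the length used for the square. Square side x/4; circle radius (81−x)/(2π).
A(x) = (x/4)² + π·((81−x)/(2π))² = x²/16 + (81−x)²/(4π) for 0 ≤ x ≤ 81. A'(x) = x/8 − (81−x)/(2π) = 0 gives x = 4·81/(π+4) ≈ 45.3680.
A'' > 0, so the interior critical point is a minimum; the maximum is at an endpoint. A(0) = 522.1078 and A(81) = 410.0625, so the largest area is 522.1078.

522.1078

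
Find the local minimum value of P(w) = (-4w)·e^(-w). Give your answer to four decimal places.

-1.4715

Differentiating with the product rule gives P'(w) = (4w - 4)·e^(-w). Since e^(-w) > 0, the only critical point is w = 1.
P''(1) has the same sign as 4 > 0, so this is a local minimum.
P(1) = (-4)·e^(-1) ≈ -1.4715.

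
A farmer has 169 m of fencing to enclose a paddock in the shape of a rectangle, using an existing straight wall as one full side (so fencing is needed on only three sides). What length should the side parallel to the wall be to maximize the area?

169/2

Let the sides perpendicular to the wall have length x and the parallel side y, so 2x + y = 169 and the area is A = xy = x(169 − 2x).
A'(x) = 169 − 4x = 0 gives x = 169/4, and A''(x) = −4 < 0 confirms a maximum.
Then y = 169 − 2·169/4 = 169/2 and A = 28561/8.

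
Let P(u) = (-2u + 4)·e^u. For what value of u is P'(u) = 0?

By the product rule, P'(u) = (-2u + 2)·e^u. Since e^u > 0, the only critical point is u = 1.
P''(1) has the same sign as -2 < 0, so this is a local maximum.
P(1) = (2)·e^(1) ≈ 5.4366.

1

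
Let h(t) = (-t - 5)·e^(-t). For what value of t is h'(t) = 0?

Differentiating with the product rule gives h'(t) = (t + 4)·e^(-t). Since e^(-t) > 0, the only critical point is t = -4.
h''(-4) has the same sign as 1 > 0, so this is a local minimum.
h(-4) = (-1)·e^(4) ≈ -54.5982.

-4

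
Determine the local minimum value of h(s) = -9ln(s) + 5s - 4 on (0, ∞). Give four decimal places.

-0.2901

h'(s) = -9/s + 5 = 0 gives s = 9/5.
h''(s) = 9/s², which is positive for s > 0, so this is a local minimum.
h(9/5) = -9·ln(9/5) + 9 - 4 ≈ -0.2901.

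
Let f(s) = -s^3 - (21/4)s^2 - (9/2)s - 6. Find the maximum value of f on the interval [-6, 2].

The derivative is -3s^2 - (21/2)s - 9/2, which vanishes at s = -3 and s = -1/2.
Compare values at every candidate in [-6, 2]: f(-6) = 48, f(-3) = -51/4, f(-1/2) = -79/16, f(2) = -44.
So the maximum is f(-6) = 48.

48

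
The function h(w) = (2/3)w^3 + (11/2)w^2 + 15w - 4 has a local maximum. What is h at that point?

-35/2

h'(w) = 2w^2 + 11w + 15 = 0 at w = -3, -5/2.
h''(w) = 4w + 11. h''(-3) = -1 < 0 ⇒ local maximum; h''(-5/2) = 1 > 0 ⇒ local minimum.
The local maximum is h(-3) = -35/2.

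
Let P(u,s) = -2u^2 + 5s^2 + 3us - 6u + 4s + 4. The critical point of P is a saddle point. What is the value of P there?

416/49

∂P/∂u = -4u + 3s - 6 = 0 and ∂P/∂s = 3u + 10s + 4 = 0, so (u, s) = (-72/49, 2/49).
The Hessian has P_{uu} = -4, P_{ss} = 10, P_{us} = 3, giving D = -49 < 0, so the point is a saddle point.
P(-72/49, 2/49) = 416/49.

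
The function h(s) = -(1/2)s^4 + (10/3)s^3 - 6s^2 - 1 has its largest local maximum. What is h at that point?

-1

h'(s) = -2s^3 + 10s^2 - 12s = 0 at s = 0, 2, 3.
Second-derivative test with h''(s) = -6s^2 + 20s - 12: h''(0) = -12 < 0 ⇒ local maximum; h''(2) = 4 > 0 ⇒ local minimum; h''(3) = -6 < 0 ⇒ local maximum.
Thus h has its largest local maximum at s = 0, with value -1.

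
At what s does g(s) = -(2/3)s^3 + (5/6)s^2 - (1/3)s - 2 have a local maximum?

Critical points: g'(s) = -2s^2 + (5/3)s - 1/3 vanishes at s = 1/3, 1/2.
Second-derivative test with g''(s) = -4s + 5/3: g''(1/3) = 1/3 > 0 ⇒ local minimum; g''(1/2) = -1/3 < 0 ⇒ local maximum.
The local maximum is g(1/2) = -49/24.

1/2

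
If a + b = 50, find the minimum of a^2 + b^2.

With a + b = 50, a^2 + b^2 = a^2 + (50 − a)^2.
The derivative 2a − 2(50 − a) = 4a − 100 vanishes at a = 25; second derivative 4 > 0, a minimum.
The minimum is 2·(25)^2 = 1250.

1250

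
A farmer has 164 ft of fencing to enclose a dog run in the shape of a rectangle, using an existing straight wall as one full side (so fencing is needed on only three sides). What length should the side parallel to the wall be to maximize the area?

82

Let the sides perpendicular to the wall have length x and the parallel side y, so 2x + y = 164 and the area is A = xy = x(164 − 2x).
A'(x) = 164 − 4x = 0 gives x = 41, and A''(x) = −4 < 0 confirms a maximum.
Then y = 164 − 2·41 = 82 and A = 3362.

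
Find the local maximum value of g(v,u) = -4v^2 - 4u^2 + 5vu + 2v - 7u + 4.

298/39

∂g/∂v = -8v + 5u + 2 = 0 and ∂g/∂u = 5v - 8u - 7 = 0, so (v, u) = (-19/39, -46/39).
The Hessian has g_{vv} = -8, g_{uu} = -8, g_{vu} = 5, giving D = 39 > 0 with g_{vv} < 0, so the point is a local maximum.
g(-19/39, -46/39) = 298/39.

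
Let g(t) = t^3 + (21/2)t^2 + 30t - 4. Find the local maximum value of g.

g'(t) = 3t^2 + 21t + 30. Setting g'(t) = 0 gives t ∈ {-5, -2}.
Second-derivative test with g''(t) = 6t + 21: g''(-5) = -9 < 0 ⇒ local maximum; g''(-2) = 9 > 0 ⇒ local minimum.
The local maximum is g(-5) = -33/2.

-33/2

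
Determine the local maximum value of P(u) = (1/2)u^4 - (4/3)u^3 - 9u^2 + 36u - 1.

P'(u) = 2u^3 - 4u^2 - 18u + 36. Setting P'(u) = 0 gives u ∈ {-3, 2, 3}.
Second-derivative test with P''(u) = 6u^2 - 8u - 18: P''(-3) = 60 > 0 ⇒ local minimum; P''(2) = -10 < 0 ⇒ local maximum; P''(3) = 12 > 0 ⇒ local minimum.
The local maximum is P(2) = 97/3.

97/3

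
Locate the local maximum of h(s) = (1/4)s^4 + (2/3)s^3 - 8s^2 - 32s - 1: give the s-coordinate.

h'(s) = s^3 + 2s^2 - 16s - 32. Setting h'(s) = 0 gives s ∈ {-4, -2, 4}.
Since h''(s) = 3s^2 + 4s - 16, we get h''(-4) = 16 > 0 ⇒ local minimum; h''(-2) = -12 < 0 ⇒ local maximum; h''(4) = 48 > 0 ⇒ local minimum.
Thus h has its local maximum at s = -2, with value 89/3.

-2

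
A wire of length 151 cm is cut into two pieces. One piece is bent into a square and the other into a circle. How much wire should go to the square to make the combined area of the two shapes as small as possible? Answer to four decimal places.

84.5750

Let x be the length used for the square. Square side x/4; circle radius (151−x)/(2π).
A(x) = (x/4)² + π·((151−x)/(2π))² = x²/16 + (151−x)²/(4π) for 0 ≤ x ≤ 151. A'(x) = x/8 − (151−x)/(2π) = 0 gives x = 4·151/(π+4) ≈ 84.5750.
A'' = 1/8 + 1/(2π) > 0, so this gives the minimum combined area; x ≈ 84.5750 cm to the square.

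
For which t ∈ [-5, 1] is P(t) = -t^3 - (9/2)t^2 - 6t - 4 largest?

P'(t) = -3t^2 - 9t - 6, which vanishes at t = -2 and t = -1.
Evaluating at the critical points and endpoints: P(-5) = 77/2, P(-2) = -2, P(-1) = -3/2, P(1) = -31/2.
The maximum over the interval is 77/2, attained at t = -5.

-5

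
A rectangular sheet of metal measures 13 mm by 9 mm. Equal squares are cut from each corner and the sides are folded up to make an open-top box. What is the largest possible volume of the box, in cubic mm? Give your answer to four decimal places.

91.4382

With cut size x, the volume is V(x) = x(13 − 2x)(9 − 2x) for 0 < x < 4.5.
V'(x) = 12x^2 − 88x + 117. Setting V'(x) = 0 gives x ≈ 1.7446 (the root in (0, 4.5)).
V''(x) = 24x − 88 is negative there, so this is the maximum; V ≈ 91.4382.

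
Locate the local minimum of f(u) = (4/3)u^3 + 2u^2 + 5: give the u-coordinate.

0

Critical points: f'(u) = 4u^2 + 4u vanishes at u = -1, 0.
Second-derivative test with f''(u) = 8u + 4: f''(-1) = -4 < 0 ⇒ local maximum; f''(0) = 4 > 0 ⇒ local minimum.
The local minimum is f(0) = 5.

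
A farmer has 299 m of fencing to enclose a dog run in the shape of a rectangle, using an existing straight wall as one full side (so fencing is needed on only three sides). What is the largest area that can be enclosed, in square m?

Let the sides perpendicular to the wall have length x and the parallel side y, so 2x + y = 299 and the area is A = xy = x(299 − 2x).
A'(x) = 299 − 4x = 0 gives x = 299/4, and A''(x) = −4 < 0 confirms a maximum.
Then y = 299 − 2·299/4 = 299/2 and A = 89401/8.

89401/8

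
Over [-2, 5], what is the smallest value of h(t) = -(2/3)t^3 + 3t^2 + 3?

-16/3

h'(t) = -2t^2 + 6t, which vanishes at t = 0 and t = 3.
Evaluating at the critical points and endpoints: h(-2) = 61/3; h(0) = 3; h(3) = 12; h(5) = -16/3.
So the minimum is h(5) = -16/3.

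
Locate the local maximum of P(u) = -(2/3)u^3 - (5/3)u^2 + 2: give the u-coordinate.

0

P'(u) = -2u^2 - (10/3)u = 0 at u = -5/3, 0.
Since P''(u) = -4u - 10/3, we get P''(-5/3) = 10/3 > 0 ⇒ local minimum; P''(0) = -10/3 < 0 ⇒ local maximum.
The local maximum is P(0) = 2.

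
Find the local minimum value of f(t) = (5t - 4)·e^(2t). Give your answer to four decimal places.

-4.5553

By the product rule, f'(t) = (10t - 3)·e^(2t). Since e^(2t) > 0, the only critical point is t = 3/10.
f''(3/10) has the same sign as 10 > 0, so this is a local minimum.
f(3/10) = (-5/2)·e^(3/5) ≈ -4.5553.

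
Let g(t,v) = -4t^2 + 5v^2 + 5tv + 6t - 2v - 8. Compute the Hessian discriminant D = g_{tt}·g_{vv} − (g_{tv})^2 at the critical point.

∂g/∂t = -8t + 5v + 6 = 0 and ∂g/∂v = 5t + 10v - 2 = 0, so (t, v) = (2/3, -2/15).
The Hessian has g_{tt} = -8, g_{vv} = 10, g_{tv} = 5, giving D = -105 < 0, so the point is a saddle point.
D = (-8)·(10) − (5)^2 = -105.

-105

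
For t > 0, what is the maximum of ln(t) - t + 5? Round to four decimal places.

4.0000

R'(t) = 1/t − 1 = 0 gives t = 1.
R''(t) = -1/t², which is negative for t > 0, so this is a local maximum.
R(1) = 1·ln(1) - 1 + 5 ≈ 4.0000.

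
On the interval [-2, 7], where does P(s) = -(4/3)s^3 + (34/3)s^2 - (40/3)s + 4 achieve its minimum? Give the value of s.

Differentiating, P'(s) = -4s^2 + (68/3)s - 40/3; which vanishes at s = 2/3 and s = 5.
Evaluating at the critical points and endpoints: P(-2) = 260/3; P(2/3) = -20/81; P(5) = 54; P(7) = 26/3.
Hence the absolute minimum is -20/81 at s = 2/3.

2/3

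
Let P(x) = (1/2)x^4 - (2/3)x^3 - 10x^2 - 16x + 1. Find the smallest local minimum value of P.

P'(x) = 2x^3 - 2x^2 - 20x - 16 = 0 at x = -2, -1, 4.
Second-derivative test with P''(x) = 6x^2 - 4x - 20: P''(-2) = 12 > 0 ⇒ local minimum; P''(-1) = -10 < 0 ⇒ local maximum; P''(4) = 60 > 0 ⇒ local minimum.
So the smallest local minimum value is P(4) = -413/3.

-413/3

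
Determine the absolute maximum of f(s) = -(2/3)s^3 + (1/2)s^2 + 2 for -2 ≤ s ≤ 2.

Differentiating, f'(s) = -2s^2 + s; which vanishes at s = 0 and s = 1/2.
Compare values at every candidate in [-2, 2]: f(-2) = 28/3, f(0) = 2, f(1/2) = 49/24, f(2) = -4/3.
The maximum over the interval is 28/3, attained at s = -2.

28/3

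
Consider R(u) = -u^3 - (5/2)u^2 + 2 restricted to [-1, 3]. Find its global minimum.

-95/2

Differentiating, R'(u) = -3u^2 - 5u; whose only zero in [-1, 3] is u = 0.
Candidates: R(-1) = 1/2; R(0) = 2; R(3) = -95/2.
So the minimum is R(3) = -95/2.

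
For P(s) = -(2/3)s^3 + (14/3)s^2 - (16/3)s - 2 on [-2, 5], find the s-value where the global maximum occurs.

-2

Differentiating, P'(s) = -2s^2 + (28/3)s - 16/3; which vanishes at s = 2/3 and s = 4.
Candidates: P(-2) = 98/3,  P(2/3) = -298/81,  P(4) = 26/3,  P(5) = 14/3.
Hence the absolute maximum is 98/3 at s = -2.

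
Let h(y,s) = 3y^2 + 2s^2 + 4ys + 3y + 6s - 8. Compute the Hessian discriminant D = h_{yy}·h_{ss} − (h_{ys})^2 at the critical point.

∂h/∂y = 6y + 4s + 3 = 0 and ∂h/∂s = 4y + 4s + 6 = 0, so (y, s) = (3/2, -3).
The Hessian has h_{yy} = 6, h_{ss} = 4, h_{ys} = 4, giving D = 8 > 0 with h_{yy} > 0, so the point is a local minimum.
D = (6)·(4) − (4)^2 = 8.

8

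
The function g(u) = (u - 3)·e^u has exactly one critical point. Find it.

By the product rule, g'(u) = (u - 2)·e^u. Since e^u > 0, the only critical point is u = 2.
g''(2) has the same sign as 1 > 0, so this is a local minimum.
g(2) = (-1)·e^(2) ≈ -7.3891.

2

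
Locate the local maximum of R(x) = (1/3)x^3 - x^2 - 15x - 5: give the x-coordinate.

-3

R'(x) = x^2 - 2x - 15. Setting R'(x) = 0 gives x ∈ {-3, 5}.
R''(x) = 2x - 2. R''(-3) = -8 < 0 ⇒ local maximum; R''(5) = 8 > 0 ⇒ local minimum.
So the local maximum value is R(-3) = 22.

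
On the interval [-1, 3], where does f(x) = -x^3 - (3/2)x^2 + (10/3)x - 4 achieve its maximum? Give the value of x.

Differentiating, f'(x) = -3x^2 - 3x + 10/3; whose only zero in [-1, 3] is x = 2/3.
Evaluating at the critical points and endpoints: f(-1) = -47/6; f(2/3) = -74/27; f(3) = -69/2.
So the maximum is f(2/3) = -74/27.

2/3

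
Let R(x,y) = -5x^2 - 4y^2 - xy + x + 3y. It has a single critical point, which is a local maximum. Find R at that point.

46/79

∂R/∂x = -10x - y + 1 = 0 and ∂R/∂y = -x - 8y + 3 = 0, so (x, y) = (5/79, 29/79).
The Hessian has R_{xx} = -10, R_{yy} = -8, R_{xy} = -1, giving D = 79 > 0 with R_{xx} < 0, so the point is a local maximum.
R(5/79, 29/79) = 46/79.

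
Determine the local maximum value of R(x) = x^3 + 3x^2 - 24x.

Critical points: R'(x) = 3x^2 + 6x - 24 vanishes at x = -4, 2.
Since R''(x) = 6x + 6, we get R''(-4) = -18 < 0 ⇒ local maximum; R''(2) = 18 > 0 ⇒ local minimum.
Thus R has its local maximum at x = -4, with value 80.

80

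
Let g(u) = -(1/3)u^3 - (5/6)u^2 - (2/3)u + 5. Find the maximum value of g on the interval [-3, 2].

g'(u) = -u^2 - (5/3)u - 2/3, which vanishes at u = -1 and u = -2/3.
Candidates: g(-3) = 17/2,  g(-1) = 31/6,  g(-2/3) = 419/81,  g(2) = -7/3.
So the maximum is g(-3) = 17/2.

17/2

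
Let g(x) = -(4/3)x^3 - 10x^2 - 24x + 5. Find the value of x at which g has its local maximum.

-2

g'(x) = -4x^2 - 20x - 24 = 0 at x = -3, -2.
Since g''(x) = -8x - 20, we get g''(-3) = 4 > 0 ⇒ local minimum; g''(-2) = -4 < 0 ⇒ local maximum.
Thus g has its local maximum at x = -2, with value 71/3.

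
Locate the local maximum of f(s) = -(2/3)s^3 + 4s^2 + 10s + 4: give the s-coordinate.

f'(s) = -2s^2 + 8s + 10. Setting f'(s) = 0 gives s ∈ {-1, 5}.
f''(s) = -4s + 8. f''(-1) = 12 > 0 ⇒ local minimum; f''(5) = -12 < 0 ⇒ local maximum.
The local maximum is f(5) = 212/3.

5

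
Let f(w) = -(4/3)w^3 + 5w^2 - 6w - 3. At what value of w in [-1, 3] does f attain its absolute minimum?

3

f'(w) = -4w^2 + 10w - 6, which vanishes at w = 1 and w = 3/2.
Evaluating at the critical points and endpoints: f(-1) = 28/3, f(1) = -16/3, f(3/2) = -21/4, f(3) = -12.
So the minimum is f(3) = -12.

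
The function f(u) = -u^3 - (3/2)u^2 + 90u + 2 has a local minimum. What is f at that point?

f'(u) = -3u^2 - 3u + 90. Setting f'(u) = 0 gives u ∈ {-6, 5}.
Since f''(u) = -6u - 3, we get f''(-6) = 33 > 0 ⇒ local minimum; f''(5) = -33 < 0 ⇒ local maximum.
So the local minimum value is f(-6) = -376.

-376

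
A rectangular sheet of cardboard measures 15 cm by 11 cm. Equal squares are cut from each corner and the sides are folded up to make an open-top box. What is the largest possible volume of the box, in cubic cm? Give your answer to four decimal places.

154.2261

With cut size x, the volume is V(x) = x(15 − 2x)(11 − 2x) for 0 < x < 5.5.
V'(x) = 12x^2 − 104x + 165. Setting V'(x) = 0 gives x ≈ 2.0911 (the root in (0, 5.5)).
V''(x) = 24x − 104 is negative there, so this is the maximum; V ≈ 154.2261.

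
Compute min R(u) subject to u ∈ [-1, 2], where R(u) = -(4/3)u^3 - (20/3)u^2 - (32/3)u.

-176/3

The derivative is -4u^2 - (40/3)u - 32/3, which has no zeros in [-1, 2].
Evaluating at the critical points and endpoints: R(-1) = 16/3,  R(2) = -176/3.
The minimum over the interval is -176/3, attained at u = 2.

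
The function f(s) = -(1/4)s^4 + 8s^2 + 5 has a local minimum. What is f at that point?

f'(s) = -s^3 + 16s = 0 at s = -4, 0, 4.
Second-derivative test with f''(s) = -3s^2 + 16: f''(-4) = -32 < 0 ⇒ local maximum; f''(0) = 16 > 0 ⇒ local minimum; f''(4) = -32 < 0 ⇒ local maximum.
Thus f has its local minimum at s = 0, with value 5.

5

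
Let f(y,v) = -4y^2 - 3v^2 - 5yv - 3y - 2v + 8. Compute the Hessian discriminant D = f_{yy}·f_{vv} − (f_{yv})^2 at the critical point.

∂f/∂y = -8y - 5v - 3 = 0 and ∂f/∂v = -5y - 6v - 2 = 0, so (y, v) = (-8/23, -1/23).
The Hessian has f_{yy} = -8, f_{vv} = -6, f_{yv} = -5, giving D = 23 > 0 with f_{yy} < 0, so the point is a local maximum.
D = (-8)·(-6) − (-5)^2 = 23.

23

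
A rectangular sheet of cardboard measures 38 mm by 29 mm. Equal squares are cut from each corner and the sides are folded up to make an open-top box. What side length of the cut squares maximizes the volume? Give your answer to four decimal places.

With cut size x, the volume is V(x) = x(38 − 2x)(29 − 2x) for 0 < x < 14.5.
V'(x) = 12x^2 − 268x + 1102. Setting V'(x) = 0 gives x ≈ 5.4342 (the root in (0, 14.5)).
V''(x) = 24x − 268 is negative there, so this is the maximum; V ≈ 2673.2966.

5.4342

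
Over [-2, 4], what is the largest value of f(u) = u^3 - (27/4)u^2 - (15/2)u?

31/16

Differentiating, f'(u) = 3u^2 - (27/2)u - 15/2; whose only zero in [-2, 4] is u = -1/2.
Candidates: f(-2) = -20; f(-1/2) = 31/16; f(4) = -74.
The maximum over the interval is 31/16, attained at u = -1/2.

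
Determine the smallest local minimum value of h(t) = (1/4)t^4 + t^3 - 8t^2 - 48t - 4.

-196

h'(t) = t^3 + 3t^2 - 16t - 48. Setting h'(t) = 0 gives t ∈ {-4, -3, 4}.
Since h''(t) = 3t^2 + 6t - 16, we get h''(-4) = 8 > 0 ⇒ local minimum; h''(-3) = -7 < 0 ⇒ local maximum; h''(4) = 56 > 0 ⇒ local minimum.
Thus h has its smallest local minimum at t = 4, with value -196.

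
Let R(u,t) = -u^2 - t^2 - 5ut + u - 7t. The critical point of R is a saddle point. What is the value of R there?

∂R/∂u = -2u - 5t + 1 = 0 and ∂R/∂t = -5u - 2t - 7 = 0, so (u, t) = (-37/21, 19/21).
The Hessian has R_{uu} = -2, R_{tt} = -2, R_{ut} = -5, giving D = -21 < 0, so the point is a saddle point.
R(-37/21, 19/21) = -85/21.

-85/21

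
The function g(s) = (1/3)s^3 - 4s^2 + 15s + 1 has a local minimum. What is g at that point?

g'(s) = s^2 - 8s + 15 = 0 at s = 3, 5.
g''(s) = 2s - 8. g''(3) = -2 < 0 ⇒ local maximum; g''(5) = 2 > 0 ⇒ local minimum.
The local minimum is g(5) = 53/3.

53/3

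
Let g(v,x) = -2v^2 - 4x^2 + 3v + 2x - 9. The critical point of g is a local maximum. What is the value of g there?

∂g/∂v = -4v + 3 = 0 and ∂g/∂x = -8x + 2 = 0, so (v, x) = (3/4, 1/4).
The Hessian has g_{vv} = -4, g_{xx} = -8, g_{vx} = 0, giving D = 32 > 0 with g_{vv} < 0, so the point is a local maximum.
g(3/4, 1/4) = -61/8.

-61/8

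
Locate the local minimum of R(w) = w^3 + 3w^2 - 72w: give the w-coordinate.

R'(w) = 3w^2 + 6w - 72 = 0 at w = -6, 4.
R''(w) = 6w + 6. R''(-6) = -30 < 0 ⇒ local maximum; R''(4) = 30 > 0 ⇒ local minimum.
Thus R has its local minimum at w = 4, with value -176.

4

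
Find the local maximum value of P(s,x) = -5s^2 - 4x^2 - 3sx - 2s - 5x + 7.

∂P/∂s = -10s - 3x - 2 = 0 and ∂P/∂x = -3s - 8x - 5 = 0, so (s, x) = (-1/71, -44/71).
The Hessian has P_{ss} = -10, P_{xx} = -8, P_{sx} = -3, giving D = 71 > 0 with P_{ss} < 0, so the point is a local maximum.
P(-1/71, -44/71) = 608/71.

608/71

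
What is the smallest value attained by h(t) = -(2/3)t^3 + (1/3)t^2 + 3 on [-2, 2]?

The derivative is -2t^2 + (2/3)t, which vanishes at t = 0 and t = 1/3.
Compare values at every candidate in [-2, 2]: h(-2) = 29/3,  h(0) = 3,  h(1/3) = 244/81,  h(2) = -1.
So the minimum is h(2) = -1.

-1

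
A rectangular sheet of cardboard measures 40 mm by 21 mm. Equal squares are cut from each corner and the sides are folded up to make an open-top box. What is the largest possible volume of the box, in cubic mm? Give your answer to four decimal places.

1674.8219

With cut size x, the volume is V(x) = x(40 − 2x)(21 − 2x) for 0 < x < 10.5.
V'(x) = 12x^2 − 244x + 840. Setting V'(x) = 0 gives x ≈ 4.3908 (the root in (0, 10.5)).
V''(x) = 24x − 244 is negative there, so this is the maximum; V ≈ 1674.8219.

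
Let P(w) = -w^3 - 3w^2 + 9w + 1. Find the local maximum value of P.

6

P'(w) = -3w^2 - 6w + 9. Setting P'(w) = 0 gives w ∈ {-3, 1}.
Second-derivative test with P''(w) = -6w - 6: P''(-3) = 12 > 0 ⇒ local minimum; P''(1) = -12 < 0 ⇒ local maximum.
Thus P has its local maximum at w = 1, with value 6.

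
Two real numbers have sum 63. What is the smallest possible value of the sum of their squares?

3969/2

With a + b = 63, a^2 + b^2 = a^2 + (63 − a)^2.
The derivative 2a − 2(63 − a) = 4a − 126 vanishes at a = 63/2; second derivative 4 > 0, a minimum.
The minimum is 2·(63/2)^2 = 3969/2.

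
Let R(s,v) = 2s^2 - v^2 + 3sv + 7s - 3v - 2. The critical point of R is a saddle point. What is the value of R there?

-2/17

∂R/∂s = 4s + 3v + 7 = 0 and ∂R/∂v = 3s - 2v - 3 = 0, so (s, v) = (-5/17, -33/17).
The Hessian has R_{ss} = 4, R_{vv} = -2, R_{sv} = 3, giving D = -17 < 0, so the point is a saddle point.
R(-5/17, -33/17) = -2/17.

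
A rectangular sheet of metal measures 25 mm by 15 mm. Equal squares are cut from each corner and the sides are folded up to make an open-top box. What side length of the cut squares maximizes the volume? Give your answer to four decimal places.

3.0343

With cut size x, the volume is V(x) = x(25 − 2x)(15 − 2x) for 0 < x < 7.5.
V'(x) = 12x^2 − 160x + 375. Setting V'(x) = 0 gives x ≈ 3.0343 (the root in (0, 7.5)).
V''(x) = 24x − 160 is negative there, so this is the maximum; V ≈ 513.0513.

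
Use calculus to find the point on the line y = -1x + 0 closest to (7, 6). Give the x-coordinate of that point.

1/2

Minimize D(x)^2 = (x - 7)^2 + (-x - 6)^2.
d/dx[D^2] = 2(x - 7) + 2·(-1)·(-x - 6) = 0 ⇒ x = 1/2.
Then y = -1/2 and the distance is √(169/2) ≈ 9.1924.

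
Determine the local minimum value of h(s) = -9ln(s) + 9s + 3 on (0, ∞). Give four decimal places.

h'(s) = -9/s + 9 = 0 gives s = 1.
h''(s) = 9/s², which is positive for s > 0, so this is a local minimum.
h(1) = -9·ln(1) + 9 + 3 ≈ 12.0000.

12.0000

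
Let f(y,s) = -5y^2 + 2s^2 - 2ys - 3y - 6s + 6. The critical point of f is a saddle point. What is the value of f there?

∂f/∂y = -10y - 2s - 3 = 0 and ∂f/∂s = -2y + 4s - 6 = 0, so (y, s) = (-6/11, 27/22).
The Hessian has f_{yy} = -10, f_{ss} = 4, f_{ys} = -2, giving D = -44 < 0, so the point is a saddle point.
f(-6/11, 27/22) = 69/22.

69/22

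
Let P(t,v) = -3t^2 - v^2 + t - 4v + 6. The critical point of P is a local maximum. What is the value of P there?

∂P/∂t = -6t + 1 = 0 and ∂P/∂v = -2v - 4 = 0, so (t, v) = (1/6, -2).
The Hessian has P_{tt} = -6, P_{vv} = -2, P_{tv} = 0, giving D = 12 > 0 with P_{tt} < 0, so the point is a local maximum.
P(1/6, -2) = 121/12.

121/12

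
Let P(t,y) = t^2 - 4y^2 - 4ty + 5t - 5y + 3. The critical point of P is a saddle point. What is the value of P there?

-79/32

∂P/∂t = 2t - 4y + 5 = 0 and ∂P/∂y = -4t - 8y - 5 = 0, so (t, y) = (-15/8, 5/16).
The Hessian has P_{tt} = 2, P_{yy} = -8, P_{ty} = -4, giving D = -32 < 0, so the point is a saddle point.
P(-15/8, 5/16) = -79/32.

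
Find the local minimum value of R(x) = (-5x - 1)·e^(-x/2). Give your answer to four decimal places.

Differentiating with the product rule gives R'(x) = ((5/2)x - 9/2)·e^(-x/2). Since e^(-x/2) > 0, the only critical point is x = 9/5.
R''(9/5) has the same sign as 5/2 > 0, so this is a local minimum.
R(9/5) = (-10)·e^(-9/10) ≈ -4.0657.

-4.0657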